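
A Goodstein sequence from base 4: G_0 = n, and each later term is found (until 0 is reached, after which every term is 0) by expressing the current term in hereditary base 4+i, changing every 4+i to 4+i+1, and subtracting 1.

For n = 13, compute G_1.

15

i=0: 13 = 3·4 + 1 (b=4); 4→5: 3·5 + 1 = 16; 16−1 = 15
i=1: 15 = 3·5 (b=5); 5→6: 3·6 = 18; 18−1 = 17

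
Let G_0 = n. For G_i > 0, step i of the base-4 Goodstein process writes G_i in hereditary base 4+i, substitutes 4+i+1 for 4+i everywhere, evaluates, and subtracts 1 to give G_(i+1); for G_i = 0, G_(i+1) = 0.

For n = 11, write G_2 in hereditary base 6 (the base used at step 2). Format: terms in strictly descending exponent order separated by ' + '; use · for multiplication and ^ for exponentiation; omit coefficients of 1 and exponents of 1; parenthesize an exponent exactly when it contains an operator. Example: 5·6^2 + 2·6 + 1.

i=0: 11 = 2·4 + 3 (b=4); 4→5: 2·5 + 3 = 13; 13−1 = 12
i=1: 12 = 2·5 + 2 (b=5); 5→6: 2·6 + 2 = 14; 14−1 = 13
i=2: 13 = 2·6 + 1 (b=6); 6→7: 2·7 + 1 = 15; 15−1 = 14

2·6 + 1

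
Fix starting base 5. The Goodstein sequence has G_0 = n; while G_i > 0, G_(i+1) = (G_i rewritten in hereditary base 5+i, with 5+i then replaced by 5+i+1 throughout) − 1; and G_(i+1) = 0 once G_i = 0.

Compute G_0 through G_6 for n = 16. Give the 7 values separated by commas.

step 0: 16 = 3·5 + 1; sub 6 for 5: 3·6 + 1; = 19; G_1 = 19−1 = 18
step 1: 18 = 3·6; sub 7 for 6: 3·7; = 21; G_2 = 21−1 = 20
step 2: 20 = 2·7 + 6; sub 8 for 7: 2·8 + 6; = 22; G_3 = 22−1 = 21
step 3: 21 = 2·8 + 5; sub 9 for 8: 2·9 + 5; = 23; G_4 = 23−1 = 22
step 4: 22 = 2·9 + 4; sub 10 for 9: 2·10 + 4; = 24; G_5 = 24−1 = 23
step 5: 23 = 2·10 + 3; sub 11 for 10: 2·11 + 3; = 25; G_6 = 25−1 = 24

16, 18, 20, 21, 22, 23, 24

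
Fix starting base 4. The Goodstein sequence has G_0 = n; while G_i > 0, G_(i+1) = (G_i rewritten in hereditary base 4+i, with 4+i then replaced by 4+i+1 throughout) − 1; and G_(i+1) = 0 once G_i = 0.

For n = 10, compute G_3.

13

i=0: 10 = 2·4 + 2 (b=4); 4→5: 2·5 + 2 = 12; 12−1 = 11
i=1: 11 = 2·5 + 1 (b=5); 5→6: 2·6 + 1 = 13; 13−1 = 12
i=2: 12 = 2·6 (b=6); 6→7: 2·7 = 14; 14−1 = 13
i=3: 13 = 7 + 6 (b=7); 7→8: 8 + 6 = 14; 14−1 = 13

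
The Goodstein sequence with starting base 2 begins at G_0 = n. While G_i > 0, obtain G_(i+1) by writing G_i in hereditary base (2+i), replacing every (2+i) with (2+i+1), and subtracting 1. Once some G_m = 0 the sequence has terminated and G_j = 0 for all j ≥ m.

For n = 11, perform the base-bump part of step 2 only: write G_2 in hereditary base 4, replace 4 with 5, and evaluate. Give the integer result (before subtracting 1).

step 0: 11 = 2^(2 + 1) + 2 + 1; sub 3 for 2: 3^(3 + 1) + 3 + 1; = 85; G_1 = 85−1 = 84
step 1: 84 = 3^(3 + 1) + 3; sub 4 for 3: 4^(4 + 1) + 4; = 1028; G_2 = 1028−1 = 1027
step 2: 1027 = 4^(4 + 1) + 3; sub 5 for 4: 5^(5 + 1) + 3; = 15628; G_3 = 15628−1 = 15627

15628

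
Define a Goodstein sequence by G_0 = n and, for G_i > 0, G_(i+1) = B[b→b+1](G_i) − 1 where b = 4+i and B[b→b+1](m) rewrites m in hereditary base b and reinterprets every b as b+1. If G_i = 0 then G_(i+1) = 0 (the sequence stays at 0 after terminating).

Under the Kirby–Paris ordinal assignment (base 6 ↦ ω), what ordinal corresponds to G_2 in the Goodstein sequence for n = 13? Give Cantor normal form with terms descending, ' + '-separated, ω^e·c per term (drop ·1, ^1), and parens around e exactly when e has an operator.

i=0: 13 = 3·4 + 1 (b=4); 4→5: 3·5 + 1 = 16; 16−1 = 15
i=1: 15 = 3·5 (b=5); 5→6: 3·6 = 18; 18−1 = 17
i=2: 17 = 2·6 + 5 (b=6); 6→7: 2·7 + 5 = 19; 19−1 = 18

ω·2 + 5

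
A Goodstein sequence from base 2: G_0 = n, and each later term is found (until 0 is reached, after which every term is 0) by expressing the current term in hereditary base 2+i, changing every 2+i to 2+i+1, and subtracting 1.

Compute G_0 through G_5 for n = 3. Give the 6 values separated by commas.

(0) 3|_2 = 2 + 1 ↦ 3 + 1|_3 = 4 ⇒ 3
(1) 3|_3 = 3 ↦ 4|_4 = 4 ⇒ 3
(2) 3|_4 = 3 ↦ 3|_5 = 3 ⇒ 2
(3) 2|_5 = 2 ↦ 2|_6 = 2 ⇒ 1
(4) 1|_6 = 1 ↦ 1|_7 = 1 ⇒ 0

3, 3, 3, 2, 1, 0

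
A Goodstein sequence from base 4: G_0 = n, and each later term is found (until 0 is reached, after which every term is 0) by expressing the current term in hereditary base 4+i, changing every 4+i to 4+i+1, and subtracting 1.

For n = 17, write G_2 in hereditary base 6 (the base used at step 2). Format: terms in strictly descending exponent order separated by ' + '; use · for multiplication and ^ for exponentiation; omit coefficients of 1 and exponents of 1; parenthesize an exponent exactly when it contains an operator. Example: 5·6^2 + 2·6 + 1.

5·6 + 5

17 —HB4→ 4^2 + 1 —bump→ 5^2 + 1 = 26 —(−1)→ 25
25 —HB5→ 5^2 —bump→ 6^2 = 36 —(−1)→ 35
35 —HB6→ 5·6 + 5 —bump→ 5·7 + 5 = 40 —(−1)→ 39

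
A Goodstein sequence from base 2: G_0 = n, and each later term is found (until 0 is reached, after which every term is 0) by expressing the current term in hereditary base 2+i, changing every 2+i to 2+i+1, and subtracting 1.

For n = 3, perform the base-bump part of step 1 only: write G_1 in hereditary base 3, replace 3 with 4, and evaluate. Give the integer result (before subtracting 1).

4

G_0=3  [base 2] 2 + 1  →[2↦3]→  3 + 1 = 4  −1 ⇒ G_1=3
G_1=3  [base 3] 3  →[3↦4]→  4 = 4  −1 ⇒ G_2=3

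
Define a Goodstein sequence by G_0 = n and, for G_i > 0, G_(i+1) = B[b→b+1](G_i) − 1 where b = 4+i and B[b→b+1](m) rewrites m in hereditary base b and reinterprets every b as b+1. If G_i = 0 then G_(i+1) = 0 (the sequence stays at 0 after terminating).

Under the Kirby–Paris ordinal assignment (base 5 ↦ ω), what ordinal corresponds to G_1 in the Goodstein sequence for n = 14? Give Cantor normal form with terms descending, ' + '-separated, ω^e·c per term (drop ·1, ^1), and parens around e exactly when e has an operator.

ω·3 + 1

step 0: 14 = 3·4 + 2; sub 5 for 4: 3·5 + 2; = 17; G_1 = 17−1 = 16
step 1: 16 = 3·5 + 1; sub 6 for 5: 3·6 + 1; = 19; G_2 = 19−1 = 18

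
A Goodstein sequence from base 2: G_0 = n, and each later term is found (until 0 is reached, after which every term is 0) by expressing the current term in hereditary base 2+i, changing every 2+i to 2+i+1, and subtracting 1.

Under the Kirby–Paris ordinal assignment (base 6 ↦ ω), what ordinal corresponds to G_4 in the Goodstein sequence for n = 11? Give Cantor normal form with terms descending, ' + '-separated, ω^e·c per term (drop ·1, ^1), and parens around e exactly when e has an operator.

ω^(ω + 1) + 1

G_0=11  [base 2] 2^(2 + 1) + 2 + 1  →[2↦3]→  3^(3 + 1) + 3 + 1 = 85  −1 ⇒ G_1=84
G_1=84  [base 3] 3^(3 + 1) + 3  →[3↦4]→  4^(4 + 1) + 4 = 1028  −1 ⇒ G_2=1027
G_2=1027  [base 4] 4^(4 + 1) + 3  →[4↦5]→  5^(5 + 1) + 3 = 15628  −1 ⇒ G_3=15627
G_3=15627  [base 5] 5^(5 + 1) + 2  →[5↦6]→  6^(6 + 1) + 2 = 279938  −1 ⇒ G_4=279937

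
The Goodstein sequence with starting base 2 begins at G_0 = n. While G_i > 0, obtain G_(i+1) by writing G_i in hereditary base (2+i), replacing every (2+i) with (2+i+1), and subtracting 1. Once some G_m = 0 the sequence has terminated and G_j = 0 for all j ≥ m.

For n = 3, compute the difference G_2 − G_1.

G_0=3  [base 2] 2 + 1  →[2↦3]→  3 + 1 = 4  −1 ⇒ G_1=3
G_1=3  [base 3] 3  →[3↦4]→  4 = 4  −1 ⇒ G_2=3

0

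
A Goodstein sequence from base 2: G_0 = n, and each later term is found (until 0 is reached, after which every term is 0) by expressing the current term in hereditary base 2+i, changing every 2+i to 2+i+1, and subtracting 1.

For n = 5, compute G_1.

27

[0] 5 ≡ 2^2 + 1 (base 2). Lift 3: 28. −1: 27.
[1] 27 ≡ 3^3 (base 3). Lift 4: 256. −1: 255.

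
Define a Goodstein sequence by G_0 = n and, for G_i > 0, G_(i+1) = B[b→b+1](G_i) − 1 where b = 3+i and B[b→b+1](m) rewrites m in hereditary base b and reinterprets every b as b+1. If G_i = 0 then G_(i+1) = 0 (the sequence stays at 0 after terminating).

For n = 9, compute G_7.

G_0 = 9. HB_3(9) = 3^2. Bump = 16. G_1 = 15.
G_1 = 15. HB_4(15) = 3·4 + 3. Bump = 18. G_2 = 17.
G_2 = 17. HB_5(17) = 3·5 + 2. Bump = 20. G_3 = 19.
G_3 = 19. HB_6(19) = 3·6 + 1. Bump = 22. G_4 = 21.
G_4 = 21. HB_7(21) = 3·7. Bump = 24. G_5 = 23.
G_5 = 23. HB_8(23) = 2·8 + 7. Bump = 25. G_6 = 24.
G_6 = 24. HB_9(24) = 2·9 + 6. Bump = 26. G_7 = 25.

25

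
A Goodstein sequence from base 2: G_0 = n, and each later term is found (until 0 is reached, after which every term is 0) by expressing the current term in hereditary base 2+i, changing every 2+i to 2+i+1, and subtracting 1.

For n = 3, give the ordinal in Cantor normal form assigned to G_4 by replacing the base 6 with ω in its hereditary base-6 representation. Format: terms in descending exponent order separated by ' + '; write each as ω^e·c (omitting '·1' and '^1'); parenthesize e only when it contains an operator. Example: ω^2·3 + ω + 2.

1

G_0=3  [base 2] 2 + 1  →[2↦3]→  3 + 1 = 4  −1 ⇒ G_1=3
G_1=3  [base 3] 3  →[3↦4]→  4 = 4  −1 ⇒ G_2=3
G_2=3  [base 4] 3  →[4↦5]→  3 = 3  −1 ⇒ G_3=2
G_3=2  [base 5] 2  →[5↦6]→  2 = 2  −1 ⇒ G_4=1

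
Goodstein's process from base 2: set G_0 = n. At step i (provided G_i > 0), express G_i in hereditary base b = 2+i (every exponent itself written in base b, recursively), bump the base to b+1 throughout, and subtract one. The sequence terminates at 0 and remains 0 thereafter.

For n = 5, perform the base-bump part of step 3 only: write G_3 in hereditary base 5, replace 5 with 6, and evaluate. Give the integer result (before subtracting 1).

base 2: 5 = 2^2 + 1; at 3: 3^3 + 1 = 28; next = 27
base 3: 27 = 3^3; at 4: 4^4 = 256; next = 255
base 4: 255 = 3·4^3 + 3·4^2 + 3·4 + 3; at 5: 3·5^3 + 3·5^2 + 3·5 + 3 = 468; next = 467

776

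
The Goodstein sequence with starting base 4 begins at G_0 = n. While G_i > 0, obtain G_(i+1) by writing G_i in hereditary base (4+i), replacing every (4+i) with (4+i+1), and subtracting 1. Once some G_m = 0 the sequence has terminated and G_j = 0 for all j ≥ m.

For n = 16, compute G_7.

16 —HB4→ 4^2 —bump→ 5^2 = 25 —(−1)→ 24
24 —HB5→ 4·5 + 4 —bump→ 4·6 + 4 = 28 —(−1)→ 27
27 —HB6→ 4·6 + 3 —bump→ 4·7 + 3 = 31 —(−1)→ 30
30 —HB7→ 4·7 + 2 —bump→ 4·8 + 2 = 34 —(−1)→ 33
33 —HB8→ 4·8 + 1 —bump→ 4·9 + 1 = 37 —(−1)→ 36
36 —HB9→ 4·9 —bump→ 4·10 = 40 —(−1)→ 39
39 —HB10→ 3·10 + 9 —bump→ 3·11 + 9 = 42 —(−1)→ 41
41 —HB11→ 3·11 + 8 —bump→ 3·12 + 8 = 44 —(−1)→ 43

41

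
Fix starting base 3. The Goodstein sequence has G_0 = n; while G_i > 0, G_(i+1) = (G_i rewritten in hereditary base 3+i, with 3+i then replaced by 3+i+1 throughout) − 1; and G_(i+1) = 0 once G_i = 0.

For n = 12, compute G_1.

base 3: 12 = 3^2 + 3; at 4: 4^2 + 4 = 20; next = 19
base 4: 19 = 4^2 + 3; at 5: 5^2 + 3 = 28; next = 27

19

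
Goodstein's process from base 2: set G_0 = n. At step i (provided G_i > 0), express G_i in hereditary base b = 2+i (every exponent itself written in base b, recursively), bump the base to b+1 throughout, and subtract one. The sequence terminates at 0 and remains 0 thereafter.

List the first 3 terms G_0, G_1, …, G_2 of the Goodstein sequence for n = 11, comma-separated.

11, 84, 1027

i=0: 11 = 2^(2 + 1) + 2 + 1 (b=2); 2→3: 3^(3 + 1) + 3 + 1 = 85; 85−1 = 84
i=1: 84 = 3^(3 + 1) + 3 (b=3); 3→4: 4^(4 + 1) + 4 = 1028; 1028−1 = 1027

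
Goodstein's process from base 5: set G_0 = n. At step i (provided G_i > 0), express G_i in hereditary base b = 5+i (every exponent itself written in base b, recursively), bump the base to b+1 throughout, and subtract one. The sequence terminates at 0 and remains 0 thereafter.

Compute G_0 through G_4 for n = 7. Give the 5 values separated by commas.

[0] 7 ≡ 5 + 2 (base 5). Lift 6: 8. −1: 7.
[1] 7 ≡ 6 + 1 (base 6). Lift 7: 8. −1: 7.
[2] 7 ≡ 7 (base 7). Lift 8: 8. −1: 7.
[3] 7 ≡ 7 (base 8). Lift 9: 7. −1: 6.

7, 7, 7, 7, 6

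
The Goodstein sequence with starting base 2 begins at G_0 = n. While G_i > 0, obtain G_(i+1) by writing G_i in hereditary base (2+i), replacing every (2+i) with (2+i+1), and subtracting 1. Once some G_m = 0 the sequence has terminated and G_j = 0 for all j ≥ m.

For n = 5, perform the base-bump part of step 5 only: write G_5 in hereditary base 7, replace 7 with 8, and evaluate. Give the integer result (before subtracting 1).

1752

(0) 5|_2 = 2^2 + 1 ↦ 3^3 + 1|_3 = 28 ⇒ 27
(1) 27|_3 = 3^3 ↦ 4^4|_4 = 256 ⇒ 255
(2) 255|_4 = 3·4^3 + 3·4^2 + 3·4 + 3 ↦ 3·5^3 + 3·5^2 + 3·5 + 3|_5 = 468 ⇒ 467
(3) 467|_5 = 3·5^3 + 3·5^2 + 3·5 + 2 ↦ 3·6^3 + 3·6^2 + 3·6 + 2|_6 = 776 ⇒ 775
(4) 775|_6 = 3·6^3 + 3·6^2 + 3·6 + 1 ↦ 3·7^3 + 3·7^2 + 3·7 + 1|_7 = 1198 ⇒ 1197
(5) 1197|_7 = 3·7^3 + 3·7^2 + 3·7 ↦ 3·8^3 + 3·8^2 + 3·8|_8 = 1752 ⇒ 1751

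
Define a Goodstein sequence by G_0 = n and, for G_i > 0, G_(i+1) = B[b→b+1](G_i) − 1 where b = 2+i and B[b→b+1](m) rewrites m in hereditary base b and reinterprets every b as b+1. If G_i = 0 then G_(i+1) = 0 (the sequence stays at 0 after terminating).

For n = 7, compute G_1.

7 —HB2→ 2^2 + 2 + 1 —bump→ 3^3 + 3 + 1 = 31 —(−1)→ 30
30 —HB3→ 3^3 + 3 —bump→ 4^4 + 4 = 260 —(−1)→ 259

30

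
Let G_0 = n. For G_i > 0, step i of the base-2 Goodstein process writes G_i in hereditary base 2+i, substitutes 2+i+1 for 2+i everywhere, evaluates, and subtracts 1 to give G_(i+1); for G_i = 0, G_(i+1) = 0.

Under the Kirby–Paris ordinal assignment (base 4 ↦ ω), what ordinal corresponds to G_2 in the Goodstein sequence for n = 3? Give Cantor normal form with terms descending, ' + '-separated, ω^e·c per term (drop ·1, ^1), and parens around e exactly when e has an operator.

3

3 —HB2→ 2 + 1 —bump→ 3 + 1 = 4 —(−1)→ 3
3 —HB3→ 3 —bump→ 4 = 4 —(−1)→ 3
3 —HB4→ 3 —bump→ 3 = 3 —(−1)→ 2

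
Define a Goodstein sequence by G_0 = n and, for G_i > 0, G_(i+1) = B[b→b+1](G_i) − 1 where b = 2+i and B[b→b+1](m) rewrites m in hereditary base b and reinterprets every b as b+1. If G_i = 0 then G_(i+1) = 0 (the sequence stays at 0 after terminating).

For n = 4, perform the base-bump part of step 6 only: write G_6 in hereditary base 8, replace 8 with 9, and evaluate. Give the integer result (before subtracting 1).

[0] 4 ≡ 2^2 (base 2). Lift 3: 27. −1: 26.
[1] 26 ≡ 2·3^2 + 2·3 + 2 (base 3). Lift 4: 42. −1: 41.
[2] 41 ≡ 2·4^2 + 2·4 + 1 (base 4). Lift 5: 61. −1: 60.
[3] 60 ≡ 2·5^2 + 2·5 (base 5). Lift 6: 84. −1: 83.
[4] 83 ≡ 2·6^2 + 6 + 5 (base 6). Lift 7: 110. −1: 109.
[5] 109 ≡ 2·7^2 + 7 + 4 (base 7). Lift 8: 140. −1: 139.
[6] 139 ≡ 2·8^2 + 8 + 3 (base 8). Lift 9: 174. −1: 173.

174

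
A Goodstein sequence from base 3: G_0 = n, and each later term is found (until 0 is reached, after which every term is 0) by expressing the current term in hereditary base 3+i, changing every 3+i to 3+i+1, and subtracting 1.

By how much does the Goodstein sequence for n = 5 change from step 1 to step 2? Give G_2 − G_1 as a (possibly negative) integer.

0

G_0=5  [base 3] 3 + 2  →[3↦4]→  4 + 2 = 6  −1 ⇒ G_1=5
G_1=5  [base 4] 4 + 1  →[4↦5]→  5 + 1 = 6  −1 ⇒ G_2=5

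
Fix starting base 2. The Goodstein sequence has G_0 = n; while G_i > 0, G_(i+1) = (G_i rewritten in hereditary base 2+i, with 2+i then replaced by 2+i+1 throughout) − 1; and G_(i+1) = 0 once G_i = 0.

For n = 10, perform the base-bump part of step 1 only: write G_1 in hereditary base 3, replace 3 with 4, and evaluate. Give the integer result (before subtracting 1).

[0] 10 ≡ 2^(2 + 1) + 2 (base 2). Lift 3: 84. −1: 83.
[1] 83 ≡ 3^(3 + 1) + 2 (base 3). Lift 4: 1026. −1: 1025.

1026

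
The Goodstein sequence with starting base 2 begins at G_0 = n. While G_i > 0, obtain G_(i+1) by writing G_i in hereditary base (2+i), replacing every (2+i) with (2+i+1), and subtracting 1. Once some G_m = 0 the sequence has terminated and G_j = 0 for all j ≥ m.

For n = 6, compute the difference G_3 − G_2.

i=0: 6 = 2^2 + 2 (b=2); 2→3: 3^3 + 3 = 30; 30−1 = 29
i=1: 29 = 3^3 + 2 (b=3); 3→4: 4^4 + 2 = 258; 258−1 = 257
i=2: 257 = 4^4 + 1 (b=4); 4→5: 5^5 + 1 = 3126; 3126−1 = 3125

2868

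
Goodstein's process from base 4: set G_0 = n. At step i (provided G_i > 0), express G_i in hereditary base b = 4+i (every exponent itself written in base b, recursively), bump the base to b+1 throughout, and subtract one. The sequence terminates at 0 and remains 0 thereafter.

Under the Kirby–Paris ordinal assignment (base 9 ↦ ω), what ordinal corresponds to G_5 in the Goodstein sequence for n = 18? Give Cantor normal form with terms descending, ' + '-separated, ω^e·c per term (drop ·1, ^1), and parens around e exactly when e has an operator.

18 —HB4→ 4^2 + 2 —bump→ 5^2 + 2 = 27 —(−1)→ 26
26 —HB5→ 5^2 + 1 —bump→ 6^2 + 1 = 37 —(−1)→ 36
36 —HB6→ 6^2 —bump→ 7^2 = 49 —(−1)→ 48
48 —HB7→ 6·7 + 6 —bump→ 6·8 + 6 = 54 —(−1)→ 53
53 —HB8→ 6·8 + 5 —bump→ 6·9 + 5 = 59 —(−1)→ 58

ω·6 + 4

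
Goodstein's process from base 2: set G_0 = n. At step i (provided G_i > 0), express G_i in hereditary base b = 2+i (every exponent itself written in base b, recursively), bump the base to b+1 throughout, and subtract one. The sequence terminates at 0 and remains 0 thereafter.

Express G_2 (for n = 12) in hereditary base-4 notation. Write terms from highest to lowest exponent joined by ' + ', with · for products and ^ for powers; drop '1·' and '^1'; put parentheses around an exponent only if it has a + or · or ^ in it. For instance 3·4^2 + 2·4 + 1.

G_0 = 12. HB_2(12) = 2^(2 + 1) + 2^2. Bump = 108. G_1 = 107.
G_1 = 107. HB_3(107) = 3^(3 + 1) + 2·3^2 + 2·3 + 2. Bump = 1066. G_2 = 1065.
G_2 = 1065. HB_4(1065) = 4^(4 + 1) + 2·4^2 + 2·4 + 1. Bump = 15686. G_3 = 15685.

4^(4 + 1) + 2·4^2 + 2·4 + 1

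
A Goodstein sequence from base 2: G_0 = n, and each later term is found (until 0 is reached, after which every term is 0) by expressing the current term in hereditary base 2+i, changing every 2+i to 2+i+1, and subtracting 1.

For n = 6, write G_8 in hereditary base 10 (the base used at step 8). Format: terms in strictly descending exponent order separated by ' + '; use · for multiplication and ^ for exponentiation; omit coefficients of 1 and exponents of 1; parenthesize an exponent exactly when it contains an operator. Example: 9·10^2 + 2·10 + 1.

5·10^5 + 5·10^4 + 5·10^3 + 5·10^2 + 5·10 + 1

[0] 6 ≡ 2^2 + 2 (base 2). Lift 3: 30. −1: 29.
[1] 29 ≡ 3^3 + 2 (base 3). Lift 4: 258. −1: 257.
[2] 257 ≡ 4^4 + 1 (base 4). Lift 5: 3126. −1: 3125.
[3] 3125 ≡ 5^5 (base 5). Lift 6: 46656. −1: 46655.
[4] 46655 ≡ 5·6^5 + 5·6^4 + 5·6^3 + 5·6^2 + 5·6 + 5 (base 6). Lift 7: 98040. −1: 98039.
[5] 98039 ≡ 5·7^5 + 5·7^4 + 5·7^3 + 5·7^2 + 5·7 + 4 (base 7). Lift 8: 187244. −1: 187243.
[6] 187243 ≡ 5·8^5 + 5·8^4 + 5·8^3 + 5·8^2 + 5·8 + 3 (base 8). Lift 9: 332148. −1: 332147.
[7] 332147 ≡ 5·9^5 + 5·9^4 + 5·9^3 + 5·9^2 + 5·9 + 2 (base 9). Lift 10: 555552. −1: 555551.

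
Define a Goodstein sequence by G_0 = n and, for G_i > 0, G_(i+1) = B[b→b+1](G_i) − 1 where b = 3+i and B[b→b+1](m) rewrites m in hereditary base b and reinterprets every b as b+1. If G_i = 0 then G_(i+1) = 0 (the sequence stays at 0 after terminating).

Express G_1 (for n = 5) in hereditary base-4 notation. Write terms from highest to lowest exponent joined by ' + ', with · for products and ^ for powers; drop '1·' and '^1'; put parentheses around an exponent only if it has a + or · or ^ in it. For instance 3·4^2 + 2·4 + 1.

4 + 1

[0] 5 ≡ 3 + 2 (base 3). Lift 4: 6. −1: 5.
[1] 5 ≡ 4 + 1 (base 4). Lift 5: 6. −1: 5.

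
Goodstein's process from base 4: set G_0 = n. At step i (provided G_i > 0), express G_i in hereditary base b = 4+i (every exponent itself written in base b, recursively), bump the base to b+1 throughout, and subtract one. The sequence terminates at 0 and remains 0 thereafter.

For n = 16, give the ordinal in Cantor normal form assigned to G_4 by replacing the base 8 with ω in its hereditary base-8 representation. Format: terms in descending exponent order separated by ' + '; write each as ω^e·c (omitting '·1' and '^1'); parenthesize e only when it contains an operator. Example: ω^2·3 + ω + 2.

[0] 16 ≡ 4^2 (base 4). Lift 5: 25. −1: 24.
[1] 24 ≡ 4·5 + 4 (base 5). Lift 6: 28. −1: 27.
[2] 27 ≡ 4·6 + 3 (base 6). Lift 7: 31. −1: 30.
[3] 30 ≡ 4·7 + 2 (base 7). Lift 8: 34. −1: 33.
[4] 33 ≡ 4·8 + 1 (base 8). Lift 9: 37. −1: 36.

ω·4 + 1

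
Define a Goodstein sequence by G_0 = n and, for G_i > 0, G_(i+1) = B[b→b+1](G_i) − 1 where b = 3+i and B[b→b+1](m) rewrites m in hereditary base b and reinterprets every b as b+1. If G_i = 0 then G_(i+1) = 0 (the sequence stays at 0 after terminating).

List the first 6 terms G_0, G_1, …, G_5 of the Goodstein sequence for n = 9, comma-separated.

step 0: 9 = 3^2; sub 4 for 3: 4^2; = 16; G_1 = 16−1 = 15
step 1: 15 = 3·4 + 3; sub 5 for 4: 3·5 + 3; = 18; G_2 = 18−1 = 17
step 2: 17 = 3·5 + 2; sub 6 for 5: 3·6 + 2; = 20; G_3 = 20−1 = 19
step 3: 19 = 3·6 + 1; sub 7 for 6: 3·7 + 1; = 22; G_4 = 22−1 = 21
step 4: 21 = 3·7; sub 8 for 7: 3·8; = 24; G_5 = 24−1 = 23

9, 15, 17, 19, 21, 23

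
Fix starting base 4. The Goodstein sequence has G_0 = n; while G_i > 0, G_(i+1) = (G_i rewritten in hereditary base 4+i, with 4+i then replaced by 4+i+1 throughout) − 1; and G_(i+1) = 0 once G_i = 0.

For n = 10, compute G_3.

13

(0) 10|_4 = 2·4 + 2 ↦ 2·5 + 2|_5 = 12 ⇒ 11
(1) 11|_5 = 2·5 + 1 ↦ 2·6 + 1|_6 = 13 ⇒ 12
(2) 12|_6 = 2·6 ↦ 2·7|_7 = 14 ⇒ 13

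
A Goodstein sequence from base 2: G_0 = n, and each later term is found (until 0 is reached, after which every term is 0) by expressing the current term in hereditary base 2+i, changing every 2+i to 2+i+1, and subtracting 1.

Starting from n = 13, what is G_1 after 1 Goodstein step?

108

G_0 = 13. HB_2(13) = 2^(2 + 1) + 2^2 + 1. Bump = 109. G_1 = 108.
G_1 = 108. HB_3(108) = 3^(3 + 1) + 3^3. Bump = 1280. G_2 = 1279.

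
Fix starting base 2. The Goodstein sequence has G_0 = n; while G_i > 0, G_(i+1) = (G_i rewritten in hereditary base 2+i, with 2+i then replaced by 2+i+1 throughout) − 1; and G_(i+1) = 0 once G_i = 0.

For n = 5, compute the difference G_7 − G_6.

step 0: 5 = 2^2 + 1; sub 3 for 2: 3^3 + 1; = 28; G_1 = 28−1 = 27
step 1: 27 = 3^3; sub 4 for 3: 4^4; = 256; G_2 = 256−1 = 255
step 2: 255 = 3·4^3 + 3·4^2 + 3·4 + 3; sub 5 for 4: 3·5^3 + 3·5^2 + 3·5 + 3; = 468; G_3 = 468−1 = 467
step 3: 467 = 3·5^3 + 3·5^2 + 3·5 + 2; sub 6 for 5: 3·6^3 + 3·6^2 + 3·6 + 2; = 776; G_4 = 776−1 = 775
step 4: 775 = 3·6^3 + 3·6^2 + 3·6 + 1; sub 7 for 6: 3·7^3 + 3·7^2 + 3·7 + 1; = 1198; G_5 = 1198−1 = 1197
step 5: 1197 = 3·7^3 + 3·7^2 + 3·7; sub 8 for 7: 3·8^3 + 3·8^2 + 3·8; = 1752; G_6 = 1752−1 = 1751
step 6: 1751 = 3·8^3 + 3·8^2 + 2·8 + 7; sub 9 for 8: 3·9^3 + 3·9^2 + 2·9 + 7; = 2455; G_7 = 2455−1 = 2454

703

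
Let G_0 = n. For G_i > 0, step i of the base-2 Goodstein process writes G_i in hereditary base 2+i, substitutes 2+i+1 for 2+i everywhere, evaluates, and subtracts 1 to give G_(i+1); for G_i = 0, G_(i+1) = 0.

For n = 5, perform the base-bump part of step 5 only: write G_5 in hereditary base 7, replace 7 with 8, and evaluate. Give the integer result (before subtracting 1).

1752

5 —HB2→ 2^2 + 1 —bump→ 3^3 + 1 = 28 —(−1)→ 27
27 —HB3→ 3^3 —bump→ 4^4 = 256 —(−1)→ 255
255 —HB4→ 3·4^3 + 3·4^2 + 3·4 + 3 —bump→ 3·5^3 + 3·5^2 + 3·5 + 3 = 468 —(−1)→ 467
467 —HB5→ 3·5^3 + 3·5^2 + 3·5 + 2 —bump→ 3·6^3 + 3·6^2 + 3·6 + 2 = 776 —(−1)→ 775
775 —HB6→ 3·6^3 + 3·6^2 + 3·6 + 1 —bump→ 3·7^3 + 3·7^2 + 3·7 + 1 = 1198 —(−1)→ 1197
1197 —HB7→ 3·7^3 + 3·7^2 + 3·7 —bump→ 3·8^3 + 3·8^2 + 3·8 = 1752 —(−1)→ 1751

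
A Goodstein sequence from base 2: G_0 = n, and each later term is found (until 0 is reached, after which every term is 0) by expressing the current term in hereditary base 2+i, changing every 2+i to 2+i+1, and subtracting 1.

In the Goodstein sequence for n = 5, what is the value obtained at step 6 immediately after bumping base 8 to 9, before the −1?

[0] 5 ≡ 2^2 + 1 (base 2). Lift 3: 28. −1: 27.
[1] 27 ≡ 3^3 (base 3). Lift 4: 256. −1: 255.
[2] 255 ≡ 3·4^3 + 3·4^2 + 3·4 + 3 (base 4). Lift 5: 468. −1: 467.
[3] 467 ≡ 3·5^3 + 3·5^2 + 3·5 + 2 (base 5). Lift 6: 776. −1: 775.
[4] 775 ≡ 3·6^3 + 3·6^2 + 3·6 + 1 (base 6). Lift 7: 1198. −1: 1197.
[5] 1197 ≡ 3·7^3 + 3·7^2 + 3·7 (base 7). Lift 8: 1752. −1: 1751.

2455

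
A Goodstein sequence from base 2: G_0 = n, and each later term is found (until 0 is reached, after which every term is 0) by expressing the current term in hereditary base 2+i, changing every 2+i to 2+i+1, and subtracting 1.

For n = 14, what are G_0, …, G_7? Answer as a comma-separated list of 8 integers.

14 —HB2→ 2^(2 + 1) + 2^2 + 2 —bump→ 3^(3 + 1) + 3^3 + 3 = 111 —(−1)→ 110
110 —HB3→ 3^(3 + 1) + 3^3 + 2 —bump→ 4^(4 + 1) + 4^4 + 2 = 1282 —(−1)→ 1281
1281 —HB4→ 4^(4 + 1) + 4^4 + 1 —bump→ 5^(5 + 1) + 5^5 + 1 = 18751 —(−1)→ 18750
18750 —HB5→ 5^(5 + 1) + 5^5 —bump→ 6^(6 + 1) + 6^6 = 326592 —(−1)→ 326591
326591 —HB6→ 6^(6 + 1) + 5·6^5 + 5·6^4 + 5·6^3 + 5·6^2 + 5·6 + 5 —bump→ 7^(7 + 1) + 5·7^5 + 5·7^4 + 5·7^3 + 5·7^2 + 5·7 + 5 = 5862841 —(−1)→ 5862840
5862840 —HB7→ 7^(7 + 1) + 5·7^5 + 5·7^4 + 5·7^3 + 5·7^2 + 5·7 + 4 —bump→ 8^(8 + 1) + 5·8^5 + 5·8^4 + 5·8^3 + 5·8^2 + 5·8 + 4 = 134404972 —(−1)→ 134404971
134404971 —HB8→ 8^(8 + 1) + 5·8^5 + 5·8^4 + 5·8^3 + 5·8^2 + 5·8 + 3 —bump→ 9^(9 + 1) + 5·9^5 + 5·9^4 + 5·9^3 + 5·9^2 + 5·9 + 3 = 3487116549 —(−1)→ 3487116548

14, 110, 1281, 18750, 326591, 5862840, 134404971, 3487116548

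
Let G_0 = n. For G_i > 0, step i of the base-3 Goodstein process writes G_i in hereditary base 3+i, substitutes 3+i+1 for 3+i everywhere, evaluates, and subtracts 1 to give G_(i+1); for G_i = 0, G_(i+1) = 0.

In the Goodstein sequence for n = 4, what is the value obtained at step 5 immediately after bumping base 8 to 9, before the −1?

4 —HB3→ 3 + 1 —bump→ 4 + 1 = 5 —(−1)→ 4
4 —HB4→ 4 —bump→ 5 = 5 —(−1)→ 4
4 —HB5→ 4 —bump→ 4 = 4 —(−1)→ 3
3 —HB6→ 3 —bump→ 3 = 3 —(−1)→ 2
2 —HB7→ 2 —bump→ 2 = 2 —(−1)→ 1
1 —HB8→ 1 —bump→ 1 = 1 —(−1)→ 0

1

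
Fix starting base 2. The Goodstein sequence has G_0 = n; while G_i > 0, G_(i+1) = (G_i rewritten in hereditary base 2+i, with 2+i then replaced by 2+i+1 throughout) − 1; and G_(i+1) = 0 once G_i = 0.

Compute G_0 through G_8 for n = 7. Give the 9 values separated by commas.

step 0: 7 = 2^2 + 2 + 1; sub 3 for 2: 3^3 + 3 + 1; = 31; G_1 = 31−1 = 30
step 1: 30 = 3^3 + 3; sub 4 for 3: 4^4 + 4; = 260; G_2 = 260−1 = 259
step 2: 259 = 4^4 + 3; sub 5 for 4: 5^5 + 3; = 3128; G_3 = 3128−1 = 3127
step 3: 3127 = 5^5 + 2; sub 6 for 5: 6^6 + 2; = 46658; G_4 = 46658−1 = 46657
step 4: 46657 = 6^6 + 1; sub 7 for 6: 7^7 + 1; = 823544; G_5 = 823544−1 = 823543
step 5: 823543 = 7^7; sub 8 for 7: 8^8; = 16777216; G_6 = 16777216−1 = 16777215
step 6: 16777215 = 7·8^7 + 7·8^6 + 7·8^5 + 7·8^4 + 7·8^3 + 7·8^2 + 7·8 + 7; sub 9 for 8: 7·9^7 + 7·9^6 + 7·9^5 + 7·9^4 + 7·9^3 + 7·9^2 + 7·9 + 7; = 37665880; G_7 = 37665880−1 = 37665879
step 7: 37665879 = 7·9^7 + 7·9^6 + 7·9^5 + 7·9^4 + 7·9^3 + 7·9^2 + 7·9 + 6; sub 10 for 9: 7·10^7 + 7·10^6 + 7·10^5 + 7·10^4 + 7·10^3 + 7·10^2 + 7·10 + 6; = 77777776; G_8 = 77777776−1 = 77777775

7, 30, 259, 3127, 46657, 823543, 16777215, 37665879, 77777775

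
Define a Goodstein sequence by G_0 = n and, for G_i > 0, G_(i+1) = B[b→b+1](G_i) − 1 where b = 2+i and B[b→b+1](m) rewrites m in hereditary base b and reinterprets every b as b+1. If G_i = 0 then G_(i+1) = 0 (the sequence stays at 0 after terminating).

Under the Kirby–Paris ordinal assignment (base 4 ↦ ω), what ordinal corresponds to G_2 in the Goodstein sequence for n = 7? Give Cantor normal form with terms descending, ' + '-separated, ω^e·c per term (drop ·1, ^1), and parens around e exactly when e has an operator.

ω^ω + 3

i=0: 7 = 2^2 + 2 + 1 (b=2); 2→3: 3^3 + 3 + 1 = 31; 31−1 = 30
i=1: 30 = 3^3 + 3 (b=3); 3→4: 4^4 + 4 = 260; 260−1 = 259
i=2: 259 = 4^4 + 3 (b=4); 4→5: 5^5 + 3 = 3128; 3128−1 = 3127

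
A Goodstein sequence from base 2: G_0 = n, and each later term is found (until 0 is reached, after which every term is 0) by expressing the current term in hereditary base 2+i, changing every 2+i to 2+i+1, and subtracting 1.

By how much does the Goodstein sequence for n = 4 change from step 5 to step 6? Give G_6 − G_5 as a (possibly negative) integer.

4 —HB2→ 2^2 —bump→ 3^3 = 27 —(−1)→ 26
26 —HB3→ 2·3^2 + 2·3 + 2 —bump→ 2·4^2 + 2·4 + 2 = 42 —(−1)→ 41
41 —HB4→ 2·4^2 + 2·4 + 1 —bump→ 2·5^2 + 2·5 + 1 = 61 —(−1)→ 60
60 —HB5→ 2·5^2 + 2·5 —bump→ 2·6^2 + 2·6 = 84 —(−1)→ 83
83 —HB6→ 2·6^2 + 6 + 5 —bump→ 2·7^2 + 7 + 5 = 110 —(−1)→ 109
109 —HB7→ 2·7^2 + 7 + 4 —bump→ 2·8^2 + 8 + 4 = 140 —(−1)→ 139

30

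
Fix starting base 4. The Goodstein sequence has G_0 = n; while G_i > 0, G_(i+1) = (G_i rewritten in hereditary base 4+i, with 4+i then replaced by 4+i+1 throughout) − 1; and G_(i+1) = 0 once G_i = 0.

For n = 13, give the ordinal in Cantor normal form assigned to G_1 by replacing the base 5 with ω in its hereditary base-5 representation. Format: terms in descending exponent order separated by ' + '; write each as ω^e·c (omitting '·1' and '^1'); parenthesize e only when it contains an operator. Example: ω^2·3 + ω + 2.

ω·3

step 0: 13 = 3·4 + 1; sub 5 for 4: 3·5 + 1; = 16; G_1 = 16−1 = 15
step 1: 15 = 3·5; sub 6 for 5: 3·6; = 18; G_2 = 18−1 = 17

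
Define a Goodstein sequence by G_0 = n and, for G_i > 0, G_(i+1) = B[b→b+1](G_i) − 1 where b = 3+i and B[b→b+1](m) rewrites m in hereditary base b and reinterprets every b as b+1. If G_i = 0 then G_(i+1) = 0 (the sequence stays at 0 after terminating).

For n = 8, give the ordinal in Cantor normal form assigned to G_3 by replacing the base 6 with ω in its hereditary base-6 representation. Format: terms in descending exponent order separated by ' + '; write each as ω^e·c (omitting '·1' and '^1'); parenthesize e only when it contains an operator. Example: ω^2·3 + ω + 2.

step 0: 8 = 2·3 + 2; sub 4 for 3: 2·4 + 2; = 10; G_1 = 10−1 = 9
step 1: 9 = 2·4 + 1; sub 5 for 4: 2·5 + 1; = 11; G_2 = 11−1 = 10
step 2: 10 = 2·5; sub 6 for 5: 2·6; = 12; G_3 = 12−1 = 11

ω + 5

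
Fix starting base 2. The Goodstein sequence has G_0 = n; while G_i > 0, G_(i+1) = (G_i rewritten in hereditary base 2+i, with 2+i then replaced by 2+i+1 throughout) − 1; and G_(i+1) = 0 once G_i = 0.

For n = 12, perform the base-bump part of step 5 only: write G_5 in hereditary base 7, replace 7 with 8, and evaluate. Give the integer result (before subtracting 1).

134217868

G_0=12  [base 2] 2^(2 + 1) + 2^2  →[2↦3]→  3^(3 + 1) + 3^3 = 108  −1 ⇒ G_1=107
G_1=107  [base 3] 3^(3 + 1) + 2·3^2 + 2·3 + 2  →[3↦4]→  4^(4 + 1) + 2·4^2 + 2·4 + 2 = 1066  −1 ⇒ G_2=1065
G_2=1065  [base 4] 4^(4 + 1) + 2·4^2 + 2·4 + 1  →[4↦5]→  5^(5 + 1) + 2·5^2 + 2·5 + 1 = 15686  −1 ⇒ G_3=15685
G_3=15685  [base 5] 5^(5 + 1) + 2·5^2 + 2·5  →[5↦6]→  6^(6 + 1) + 2·6^2 + 2·6 = 280020  −1 ⇒ G_4=280019
G_4=280019  [base 6] 6^(6 + 1) + 2·6^2 + 6 + 5  →[6↦7]→  7^(7 + 1) + 2·7^2 + 7 + 5 = 5764911  −1 ⇒ G_5=5764910
G_5=5764910  [base 7] 7^(7 + 1) + 2·7^2 + 7 + 4  →[7↦8]→  8^(8 + 1) + 2·8^2 + 8 + 4 = 134217868  −1 ⇒ G_6=134217867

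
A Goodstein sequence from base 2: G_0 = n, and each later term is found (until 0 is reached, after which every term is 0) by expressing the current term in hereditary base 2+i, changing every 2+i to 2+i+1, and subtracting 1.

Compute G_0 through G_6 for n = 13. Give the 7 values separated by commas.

13, 108, 1279, 16092, 280711, 5765998, 134219479

G_0 = 13. HB_2(13) = 2^(2 + 1) + 2^2 + 1. Bump = 109. G_1 = 108.
G_1 = 108. HB_3(108) = 3^(3 + 1) + 3^3. Bump = 1280. G_2 = 1279.
G_2 = 1279. HB_4(1279) = 4^(4 + 1) + 3·4^3 + 3·4^2 + 3·4 + 3. Bump = 16093. G_3 = 16092.
G_3 = 16092. HB_5(16092) = 5^(5 + 1) + 3·5^3 + 3·5^2 + 3·5 + 2. Bump = 280712. G_4 = 280711.
G_4 = 280711. HB_6(280711) = 6^(6 + 1) + 3·6^3 + 3·6^2 + 3·6 + 1. Bump = 5765999. G_5 = 5765998.
G_5 = 5765998. HB_7(5765998) = 7^(7 + 1) + 3·7^3 + 3·7^2 + 3·7. Bump = 134219480. G_6 = 134219479.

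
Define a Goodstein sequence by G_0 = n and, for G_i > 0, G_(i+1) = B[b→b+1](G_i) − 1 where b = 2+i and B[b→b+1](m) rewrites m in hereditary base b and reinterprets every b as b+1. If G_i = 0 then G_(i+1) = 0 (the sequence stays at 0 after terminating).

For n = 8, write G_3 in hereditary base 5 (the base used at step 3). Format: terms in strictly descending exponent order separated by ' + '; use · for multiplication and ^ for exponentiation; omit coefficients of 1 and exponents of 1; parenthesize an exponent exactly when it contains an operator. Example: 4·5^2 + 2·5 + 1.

[0] 8 ≡ 2^(2 + 1) (base 2). Lift 3: 81. −1: 80.
[1] 80 ≡ 2·3^3 + 2·3^2 + 2·3 + 2 (base 3). Lift 4: 554. −1: 553.
[2] 553 ≡ 2·4^4 + 2·4^2 + 2·4 + 1 (base 4). Lift 5: 6311. −1: 6310.
[3] 6310 ≡ 2·5^5 + 2·5^2 + 2·5 (base 5). Lift 6: 93396. −1: 93395.

2·5^5 + 2·5^2 + 2·5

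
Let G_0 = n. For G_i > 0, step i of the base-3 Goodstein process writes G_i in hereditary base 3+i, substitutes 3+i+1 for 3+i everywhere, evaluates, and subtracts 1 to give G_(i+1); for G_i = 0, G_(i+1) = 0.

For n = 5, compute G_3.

G_0=5  [base 3] 3 + 2  →[3↦4]→  4 + 2 = 6  −1 ⇒ G_1=5
G_1=5  [base 4] 4 + 1  →[4↦5]→  5 + 1 = 6  −1 ⇒ G_2=5
G_2=5  [base 5] 5  →[5↦6]→  6 = 6  −1 ⇒ G_3=5
G_3=5  [base 6] 5  →[6↦7]→  5 = 5  −1 ⇒ G_4=4

5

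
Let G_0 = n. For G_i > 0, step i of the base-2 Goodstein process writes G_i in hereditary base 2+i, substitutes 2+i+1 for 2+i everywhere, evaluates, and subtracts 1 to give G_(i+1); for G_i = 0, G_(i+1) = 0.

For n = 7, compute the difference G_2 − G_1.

229

i=0: 7 = 2^2 + 2 + 1 (b=2); 2→3: 3^3 + 3 + 1 = 31; 31−1 = 30
i=1: 30 = 3^3 + 3 (b=3); 3→4: 4^4 + 4 = 260; 260−1 = 259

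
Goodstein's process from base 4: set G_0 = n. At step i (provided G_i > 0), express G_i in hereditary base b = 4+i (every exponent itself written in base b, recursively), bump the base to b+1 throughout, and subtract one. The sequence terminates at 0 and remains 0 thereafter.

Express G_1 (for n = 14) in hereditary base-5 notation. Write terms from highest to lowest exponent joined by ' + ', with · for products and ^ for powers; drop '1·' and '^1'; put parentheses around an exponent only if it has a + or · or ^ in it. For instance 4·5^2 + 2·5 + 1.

3·5 + 1

(0) 14|_4 = 3·4 + 2 ↦ 3·5 + 2|_5 = 17 ⇒ 16
(1) 16|_5 = 3·5 + 1 ↦ 3·6 + 1|_6 = 19 ⇒ 18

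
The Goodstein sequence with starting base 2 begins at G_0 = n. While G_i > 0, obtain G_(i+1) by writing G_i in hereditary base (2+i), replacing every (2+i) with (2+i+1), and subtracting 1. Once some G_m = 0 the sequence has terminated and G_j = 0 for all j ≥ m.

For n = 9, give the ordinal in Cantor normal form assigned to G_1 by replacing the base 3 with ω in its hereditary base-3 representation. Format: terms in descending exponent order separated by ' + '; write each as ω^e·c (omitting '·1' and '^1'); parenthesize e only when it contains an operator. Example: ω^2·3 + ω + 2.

ω^(ω + 1)

G_0 = 9. HB_2(9) = 2^(2 + 1) + 1. Bump = 82. G_1 = 81.
G_1 = 81. HB_3(81) = 3^(3 + 1). Bump = 1024. G_2 = 1023.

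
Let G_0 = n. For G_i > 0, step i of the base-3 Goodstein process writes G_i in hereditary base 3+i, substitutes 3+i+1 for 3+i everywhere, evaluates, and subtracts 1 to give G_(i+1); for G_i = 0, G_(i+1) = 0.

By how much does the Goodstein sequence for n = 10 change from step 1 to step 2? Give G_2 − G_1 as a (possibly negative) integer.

step 0: 10 = 3^2 + 1; sub 4 for 3: 4^2 + 1; = 17; G_1 = 17−1 = 16
step 1: 16 = 4^2; sub 5 for 4: 5^2; = 25; G_2 = 25−1 = 24

8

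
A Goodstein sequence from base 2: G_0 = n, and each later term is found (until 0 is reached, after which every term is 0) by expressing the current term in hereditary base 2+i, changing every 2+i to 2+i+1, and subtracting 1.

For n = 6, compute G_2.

(0) 6|_2 = 2^2 + 2 ↦ 3^3 + 3|_3 = 30 ⇒ 29
(1) 29|_3 = 3^3 + 2 ↦ 4^4 + 2|_4 = 258 ⇒ 257

257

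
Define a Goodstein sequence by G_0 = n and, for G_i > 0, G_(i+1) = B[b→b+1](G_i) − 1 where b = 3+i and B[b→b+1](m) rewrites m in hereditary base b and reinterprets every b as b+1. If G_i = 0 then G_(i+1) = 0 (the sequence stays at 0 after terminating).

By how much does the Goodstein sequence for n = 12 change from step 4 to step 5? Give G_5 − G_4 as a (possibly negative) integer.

14

G_0 = 12. HB_3(12) = 3^2 + 3. Bump = 20. G_1 = 19.
G_1 = 19. HB_4(19) = 4^2 + 3. Bump = 28. G_2 = 27.
G_2 = 27. HB_5(27) = 5^2 + 2. Bump = 38. G_3 = 37.
G_3 = 37. HB_6(37) = 6^2 + 1. Bump = 50. G_4 = 49.
G_4 = 49. HB_7(49) = 7^2. Bump = 64. G_5 = 63.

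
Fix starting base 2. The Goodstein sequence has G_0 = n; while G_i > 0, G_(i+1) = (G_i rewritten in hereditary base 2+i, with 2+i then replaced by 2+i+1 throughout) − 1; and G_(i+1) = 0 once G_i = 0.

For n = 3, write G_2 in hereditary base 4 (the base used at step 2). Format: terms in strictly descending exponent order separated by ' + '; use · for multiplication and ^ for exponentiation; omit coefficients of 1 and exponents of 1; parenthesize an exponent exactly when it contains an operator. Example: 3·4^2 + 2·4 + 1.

3

G_0=3  [base 2] 2 + 1  →[2↦3]→  3 + 1 = 4  −1 ⇒ G_1=3
G_1=3  [base 3] 3  →[3↦4]→  4 = 4  −1 ⇒ G_2=3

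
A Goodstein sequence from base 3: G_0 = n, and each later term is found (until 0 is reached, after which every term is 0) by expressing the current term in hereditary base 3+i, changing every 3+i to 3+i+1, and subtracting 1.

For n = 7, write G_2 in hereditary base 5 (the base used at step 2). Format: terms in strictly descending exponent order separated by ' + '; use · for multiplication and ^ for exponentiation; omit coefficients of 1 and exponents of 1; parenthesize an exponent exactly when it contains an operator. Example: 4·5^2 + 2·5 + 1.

step 0: 7 = 2·3 + 1; sub 4 for 3: 2·4 + 1; = 9; G_1 = 9−1 = 8
step 1: 8 = 2·4; sub 5 for 4: 2·5; = 10; G_2 = 10−1 = 9
step 2: 9 = 5 + 4; sub 6 for 5: 6 + 4; = 10; G_3 = 10−1 = 9

5 + 4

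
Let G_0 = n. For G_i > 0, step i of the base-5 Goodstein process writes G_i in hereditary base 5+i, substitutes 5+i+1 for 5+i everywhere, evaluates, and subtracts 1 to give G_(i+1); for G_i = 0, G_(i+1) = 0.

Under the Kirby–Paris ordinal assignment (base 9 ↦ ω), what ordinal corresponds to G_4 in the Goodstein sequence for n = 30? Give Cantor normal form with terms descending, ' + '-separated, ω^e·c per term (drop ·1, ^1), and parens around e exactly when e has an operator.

ω^2 + 2

G_0 = 30. HB_5(30) = 5^2 + 5. Bump = 42. G_1 = 41.
G_1 = 41. HB_6(41) = 6^2 + 5. Bump = 54. G_2 = 53.
G_2 = 53. HB_7(53) = 7^2 + 4. Bump = 68. G_3 = 67.
G_3 = 67. HB_8(67) = 8^2 + 3. Bump = 84. G_4 = 83.
G_4 = 83. HB_9(83) = 9^2 + 2. Bump = 102. G_5 = 101.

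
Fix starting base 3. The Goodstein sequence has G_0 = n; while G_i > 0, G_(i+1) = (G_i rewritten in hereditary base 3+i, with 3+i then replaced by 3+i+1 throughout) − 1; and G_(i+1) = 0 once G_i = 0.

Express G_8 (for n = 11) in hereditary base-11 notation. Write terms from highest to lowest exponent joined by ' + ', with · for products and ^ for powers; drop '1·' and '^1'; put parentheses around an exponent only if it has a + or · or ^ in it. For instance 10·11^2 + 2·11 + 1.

base 3: 11 = 3^2 + 2; at 4: 4^2 + 2 = 18; next = 17
base 4: 17 = 4^2 + 1; at 5: 5^2 + 1 = 26; next = 25
base 5: 25 = 5^2; at 6: 6^2 = 36; next = 35
base 6: 35 = 5·6 + 5; at 7: 5·7 + 5 = 40; next = 39
base 7: 39 = 5·7 + 4; at 8: 5·8 + 4 = 44; next = 43
base 8: 43 = 5·8 + 3; at 9: 5·9 + 3 = 48; next = 47
base 9: 47 = 5·9 + 2; at 10: 5·10 + 2 = 52; next = 51
base 10: 51 = 5·10 + 1; at 11: 5·11 + 1 = 56; next = 55

5·11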